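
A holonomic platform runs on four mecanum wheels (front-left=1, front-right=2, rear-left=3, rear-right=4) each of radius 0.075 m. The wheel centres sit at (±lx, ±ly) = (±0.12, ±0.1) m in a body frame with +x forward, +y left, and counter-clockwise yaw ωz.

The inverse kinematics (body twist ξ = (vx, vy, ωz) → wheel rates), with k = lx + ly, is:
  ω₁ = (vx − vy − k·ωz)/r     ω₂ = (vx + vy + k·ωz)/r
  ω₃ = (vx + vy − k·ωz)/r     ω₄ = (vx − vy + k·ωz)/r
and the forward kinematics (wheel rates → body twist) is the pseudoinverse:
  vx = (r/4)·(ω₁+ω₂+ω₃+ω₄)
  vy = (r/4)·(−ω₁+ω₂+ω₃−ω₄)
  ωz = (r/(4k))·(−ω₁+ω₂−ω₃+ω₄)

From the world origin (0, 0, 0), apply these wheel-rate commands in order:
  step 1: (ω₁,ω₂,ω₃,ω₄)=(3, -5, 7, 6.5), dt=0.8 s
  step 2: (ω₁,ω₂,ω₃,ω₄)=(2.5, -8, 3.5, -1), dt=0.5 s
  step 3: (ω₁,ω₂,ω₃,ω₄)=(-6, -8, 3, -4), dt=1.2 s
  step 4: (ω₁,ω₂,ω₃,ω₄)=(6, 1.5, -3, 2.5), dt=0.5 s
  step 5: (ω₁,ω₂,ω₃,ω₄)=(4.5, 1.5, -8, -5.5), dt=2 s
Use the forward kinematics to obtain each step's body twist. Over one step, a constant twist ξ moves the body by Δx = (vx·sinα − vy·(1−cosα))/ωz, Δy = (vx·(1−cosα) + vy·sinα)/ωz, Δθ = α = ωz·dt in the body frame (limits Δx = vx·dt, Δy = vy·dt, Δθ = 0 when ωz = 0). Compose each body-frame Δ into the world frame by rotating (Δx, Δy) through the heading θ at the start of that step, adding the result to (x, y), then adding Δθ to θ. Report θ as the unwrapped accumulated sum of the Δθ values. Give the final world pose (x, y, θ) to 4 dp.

step 1: ξ=(vx,vy,ωz)=(0.2156, -0.1406, -0.7244), dt=0.8 → body Δ=(0.1313, -0.1549, -0.5795) → world pose (0.1313, -0.1549, -0.5795)
step 2: ξ=(vx,vy,ωz)=(-0.0562, -0.1125, -1.2784), dt=0.5 → body Δ=(-0.0436, -0.0438, -0.6392) → world pose (0.0708, -0.1677, -1.2188)
step 3: ξ=(vx,vy,ωz)=(-0.2812, 0.0937, -0.7670), dt=1.2 → body Δ=(-0.2436, 0.2419, -0.9205) → world pose (0.2139, 0.1444, -2.1392)
step 4: ξ=(vx,vy,ωz)=(0.1312, -0.1875, 0.0852), dt=0.5 → body Δ=(0.0676, -0.0923, 0.0426) → world pose (0.0997, 0.1371, -2.0966)
step 5: ξ=(vx,vy,ωz)=(-0.1406, -0.1031, -0.0426), dt=2.0 → body Δ=(-0.2897, -0.1940, -0.0852) → world pose (0.0773, 0.4851, -2.1818)

(0.0773, 0.4851, -2.1818)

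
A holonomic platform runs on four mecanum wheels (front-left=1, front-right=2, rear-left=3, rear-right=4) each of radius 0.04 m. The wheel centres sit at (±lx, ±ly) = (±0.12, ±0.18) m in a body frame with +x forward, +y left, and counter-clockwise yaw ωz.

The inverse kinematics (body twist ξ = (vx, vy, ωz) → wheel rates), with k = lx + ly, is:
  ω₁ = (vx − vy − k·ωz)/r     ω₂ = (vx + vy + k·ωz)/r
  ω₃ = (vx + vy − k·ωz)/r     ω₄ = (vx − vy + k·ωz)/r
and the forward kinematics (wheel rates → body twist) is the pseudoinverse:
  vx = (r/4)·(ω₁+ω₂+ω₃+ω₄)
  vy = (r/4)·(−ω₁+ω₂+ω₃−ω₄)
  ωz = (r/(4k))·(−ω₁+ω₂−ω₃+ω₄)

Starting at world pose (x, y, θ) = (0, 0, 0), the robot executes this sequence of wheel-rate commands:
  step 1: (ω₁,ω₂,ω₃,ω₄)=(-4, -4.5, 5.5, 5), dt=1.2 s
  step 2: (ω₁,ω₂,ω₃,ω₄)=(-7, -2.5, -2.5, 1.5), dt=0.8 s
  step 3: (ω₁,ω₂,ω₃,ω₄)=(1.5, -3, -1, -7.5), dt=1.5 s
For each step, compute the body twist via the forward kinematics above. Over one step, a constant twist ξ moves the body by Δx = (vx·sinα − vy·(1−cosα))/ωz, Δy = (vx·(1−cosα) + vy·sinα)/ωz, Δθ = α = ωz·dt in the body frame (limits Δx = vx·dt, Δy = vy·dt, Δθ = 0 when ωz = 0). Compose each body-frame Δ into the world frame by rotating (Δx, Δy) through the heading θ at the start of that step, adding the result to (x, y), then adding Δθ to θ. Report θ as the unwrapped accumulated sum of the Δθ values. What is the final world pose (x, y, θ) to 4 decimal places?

(-0.2048, 0.0399, -0.3633)

step 1: ξ=(vx,vy,ωz)=(0.0200, 0.0000, -0.0333), dt=1.2 → body Δ=(0.0240, -0.0005, -0.0400) → world pose (0.0240, -0.0005, -0.0400)
step 2: ξ=(vx,vy,ωz)=(-0.1050, 0.0050, 0.2833), dt=0.8 → body Δ=(-0.0837, -0.0055, 0.2267) → world pose (-0.0599, -0.0026, 0.1867)
step 3: ξ=(vx,vy,ωz)=(-0.1000, 0.0200, -0.3667), dt=1.5 → body Δ=(-0.1345, 0.0687, -0.5500) → world pose (-0.2048, 0.0399, -0.3633)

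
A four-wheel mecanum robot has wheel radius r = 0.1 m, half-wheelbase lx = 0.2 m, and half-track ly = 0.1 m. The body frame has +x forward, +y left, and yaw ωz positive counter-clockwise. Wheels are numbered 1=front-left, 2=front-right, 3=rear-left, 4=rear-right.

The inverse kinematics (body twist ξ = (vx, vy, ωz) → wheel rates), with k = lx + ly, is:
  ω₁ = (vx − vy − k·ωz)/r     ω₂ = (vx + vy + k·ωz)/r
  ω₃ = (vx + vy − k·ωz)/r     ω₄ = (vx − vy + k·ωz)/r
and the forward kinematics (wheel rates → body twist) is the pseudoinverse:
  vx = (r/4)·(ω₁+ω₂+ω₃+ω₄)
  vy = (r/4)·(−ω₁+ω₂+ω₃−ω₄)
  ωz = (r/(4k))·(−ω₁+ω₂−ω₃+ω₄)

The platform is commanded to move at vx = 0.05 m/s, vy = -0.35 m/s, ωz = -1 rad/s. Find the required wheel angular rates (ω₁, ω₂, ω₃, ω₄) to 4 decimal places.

(7.0000, -6.0000, 0.0000, 1.0000)

k = lx + ly = 0.2 + 0.1 = 0.3000;  k·ωz = 0.3000·-1 = -0.3000
ω₁ (FL) = (vx − vy − k·ωz)/r = 0.7000/0.1 = 7.0000
ω₂ (FR) = (vx + vy + k·ωz)/r = -0.6000/0.1 = -6.0000
ω₃ (RL) = (vx + vy − k·ωz)/r = 0.0000/0.1 = 0.0000
ω₄ (RR) = (vx − vy + k·ωz)/r = 0.1000/0.1 = 1.0000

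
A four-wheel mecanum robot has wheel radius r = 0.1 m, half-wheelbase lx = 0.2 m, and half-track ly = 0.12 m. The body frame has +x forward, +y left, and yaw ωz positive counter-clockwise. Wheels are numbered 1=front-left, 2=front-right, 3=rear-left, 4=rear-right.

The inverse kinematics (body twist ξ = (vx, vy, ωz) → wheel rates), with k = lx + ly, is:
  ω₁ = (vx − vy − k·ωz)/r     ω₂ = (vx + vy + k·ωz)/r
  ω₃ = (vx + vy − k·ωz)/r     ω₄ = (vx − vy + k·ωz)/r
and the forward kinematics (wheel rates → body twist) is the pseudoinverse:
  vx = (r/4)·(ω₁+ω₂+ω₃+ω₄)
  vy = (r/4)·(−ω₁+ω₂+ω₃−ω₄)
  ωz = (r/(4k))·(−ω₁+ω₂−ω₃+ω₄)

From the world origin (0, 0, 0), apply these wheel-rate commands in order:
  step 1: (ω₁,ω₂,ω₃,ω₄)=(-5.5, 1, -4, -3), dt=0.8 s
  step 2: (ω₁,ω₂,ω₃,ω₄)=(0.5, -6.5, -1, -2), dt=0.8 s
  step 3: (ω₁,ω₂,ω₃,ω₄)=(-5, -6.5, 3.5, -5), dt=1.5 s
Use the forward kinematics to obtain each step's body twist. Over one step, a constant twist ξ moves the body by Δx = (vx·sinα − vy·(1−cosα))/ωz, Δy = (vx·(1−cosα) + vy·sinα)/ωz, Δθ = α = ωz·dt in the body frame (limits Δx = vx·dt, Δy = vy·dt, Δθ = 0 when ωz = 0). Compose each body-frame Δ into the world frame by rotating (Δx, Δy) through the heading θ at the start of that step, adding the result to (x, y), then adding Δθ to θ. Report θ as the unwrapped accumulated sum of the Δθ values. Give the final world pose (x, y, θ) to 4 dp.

step 1: ξ=(vx,vy,ωz)=(-0.2875, 0.1375, 0.5859), dt=0.8 → body Δ=(-0.2470, 0.0531, 0.4688) → world pose (-0.2470, 0.0531, 0.4688)
step 2: ξ=(vx,vy,ωz)=(-0.2250, -0.1500, -0.6250), dt=0.8 → body Δ=(-0.2020, -0.0710, -0.5000) → world pose (-0.3951, -0.1015, -0.0312)
step 3: ξ=(vx,vy,ωz)=(-0.3250, 0.1750, -0.7812), dt=1.5 → body Δ=(-0.2463, 0.4608, -1.1719) → world pose (-0.6269, 0.3668, -1.2031)

(-0.6269, 0.3668, -1.2031)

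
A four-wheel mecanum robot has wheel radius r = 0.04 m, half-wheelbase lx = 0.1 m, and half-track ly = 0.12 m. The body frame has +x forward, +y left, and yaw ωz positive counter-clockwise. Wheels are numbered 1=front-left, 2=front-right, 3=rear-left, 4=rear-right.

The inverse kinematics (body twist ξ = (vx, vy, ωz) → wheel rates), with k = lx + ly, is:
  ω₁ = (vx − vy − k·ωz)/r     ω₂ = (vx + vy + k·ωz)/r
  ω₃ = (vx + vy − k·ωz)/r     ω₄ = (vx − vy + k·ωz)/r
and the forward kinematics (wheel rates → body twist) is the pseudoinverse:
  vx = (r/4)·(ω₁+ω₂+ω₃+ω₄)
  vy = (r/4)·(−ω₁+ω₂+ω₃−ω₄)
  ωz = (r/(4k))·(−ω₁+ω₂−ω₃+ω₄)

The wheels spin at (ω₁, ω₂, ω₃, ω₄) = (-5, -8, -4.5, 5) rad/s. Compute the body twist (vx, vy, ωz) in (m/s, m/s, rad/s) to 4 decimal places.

(-0.1250, -0.1250, 0.2955)

k = lx + ly = 0.1 + 0.12 = 0.2200
ω₁+ω₂+ω₃+ω₄ = -12.5000  →  vx = (0.04/4)·-12.5000 = -0.1250
−ω₁+ω₂+ω₃−ω₄ = -12.5000  →  vy = (0.04/4)·-12.5000 = -0.1250
−ω₁+ω₂−ω₃+ω₄ = 6.5000  →  ωz = (0.04/0.8800)·6.5000 = 0.2955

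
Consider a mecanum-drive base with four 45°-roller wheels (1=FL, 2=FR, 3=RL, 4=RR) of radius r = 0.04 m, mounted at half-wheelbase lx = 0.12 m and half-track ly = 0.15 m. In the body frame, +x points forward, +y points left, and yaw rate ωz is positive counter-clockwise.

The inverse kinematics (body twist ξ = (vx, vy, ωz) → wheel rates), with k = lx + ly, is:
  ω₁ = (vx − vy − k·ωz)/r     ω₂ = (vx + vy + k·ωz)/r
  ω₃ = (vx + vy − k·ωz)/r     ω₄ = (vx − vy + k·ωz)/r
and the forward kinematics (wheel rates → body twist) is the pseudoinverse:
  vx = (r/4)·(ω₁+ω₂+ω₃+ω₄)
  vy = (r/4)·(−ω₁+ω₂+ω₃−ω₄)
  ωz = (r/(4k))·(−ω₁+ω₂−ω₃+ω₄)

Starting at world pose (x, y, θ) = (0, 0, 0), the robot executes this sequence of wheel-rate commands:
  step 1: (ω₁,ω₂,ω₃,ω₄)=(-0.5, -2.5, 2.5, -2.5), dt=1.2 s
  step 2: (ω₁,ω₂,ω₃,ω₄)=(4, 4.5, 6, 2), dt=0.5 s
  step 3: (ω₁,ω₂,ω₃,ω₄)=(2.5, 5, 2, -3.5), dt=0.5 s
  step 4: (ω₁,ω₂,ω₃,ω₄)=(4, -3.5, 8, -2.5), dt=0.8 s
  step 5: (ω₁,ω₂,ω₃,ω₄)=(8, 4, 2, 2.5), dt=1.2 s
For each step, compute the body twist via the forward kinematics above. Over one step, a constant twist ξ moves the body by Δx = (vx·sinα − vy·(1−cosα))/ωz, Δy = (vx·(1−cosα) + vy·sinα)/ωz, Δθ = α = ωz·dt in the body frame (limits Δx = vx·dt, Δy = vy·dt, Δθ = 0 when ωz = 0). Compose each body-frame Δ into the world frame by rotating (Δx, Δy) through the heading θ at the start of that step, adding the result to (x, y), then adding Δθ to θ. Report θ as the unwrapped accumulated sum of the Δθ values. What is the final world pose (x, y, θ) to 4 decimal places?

(0.2033, -0.1510, -1.1204)

step 1: ξ=(vx,vy,ωz)=(-0.0300, 0.0300, -0.2593), dt=1.2 → body Δ=(-0.0299, 0.0410, -0.3111) → world pose (-0.0299, 0.0410, -0.3111)
step 2: ξ=(vx,vy,ωz)=(0.1650, 0.0450, -0.1296), dt=0.5 → body Δ=(0.0832, 0.0198, -0.0648) → world pose (0.0554, 0.0344, -0.3759)
step 3: ξ=(vx,vy,ωz)=(0.0600, 0.0800, -0.1111), dt=0.5 → body Δ=(0.0311, 0.0391, -0.0556) → world pose (0.0987, 0.0594, -0.4315)
step 4: ξ=(vx,vy,ωz)=(0.0600, 0.0300, -0.6667), dt=0.8 → body Δ=(0.0520, 0.0104, -0.5333) → world pose (0.1503, 0.0471, -0.9648)
step 5: ξ=(vx,vy,ωz)=(0.1650, -0.0450, -0.1296), dt=1.2 → body Δ=(0.1930, -0.0692, -0.1556) → world pose (0.2033, -0.1510, -1.1204)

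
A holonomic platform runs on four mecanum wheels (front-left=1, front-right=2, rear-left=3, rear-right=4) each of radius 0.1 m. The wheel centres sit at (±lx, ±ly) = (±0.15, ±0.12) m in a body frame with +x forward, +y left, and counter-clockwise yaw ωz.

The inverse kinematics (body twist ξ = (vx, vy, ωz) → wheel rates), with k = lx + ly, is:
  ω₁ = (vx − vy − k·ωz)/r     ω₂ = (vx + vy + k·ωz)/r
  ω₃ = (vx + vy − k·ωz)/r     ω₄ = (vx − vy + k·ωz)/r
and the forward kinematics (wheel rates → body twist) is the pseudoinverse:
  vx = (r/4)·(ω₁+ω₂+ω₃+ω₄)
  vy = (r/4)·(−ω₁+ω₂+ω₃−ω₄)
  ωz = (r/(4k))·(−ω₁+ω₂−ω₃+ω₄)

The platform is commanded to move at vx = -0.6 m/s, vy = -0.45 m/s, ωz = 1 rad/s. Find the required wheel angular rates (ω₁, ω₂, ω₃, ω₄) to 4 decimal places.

(-4.2000, -7.8000, -13.2000, 1.2000)

k = lx + ly = 0.15 + 0.12 = 0.2700;  k·ωz = 0.2700·1 = 0.2700
ω₁ (FL) = (vx − vy − k·ωz)/r = -0.4200/0.1 = -4.2000
ω₂ (FR) = (vx + vy + k·ωz)/r = -0.7800/0.1 = -7.8000
ω₃ (RL) = (vx + vy − k·ωz)/r = -1.3200/0.1 = -13.2000
ω₄ (RR) = (vx − vy + k·ωz)/r = 0.1200/0.1 = 1.2000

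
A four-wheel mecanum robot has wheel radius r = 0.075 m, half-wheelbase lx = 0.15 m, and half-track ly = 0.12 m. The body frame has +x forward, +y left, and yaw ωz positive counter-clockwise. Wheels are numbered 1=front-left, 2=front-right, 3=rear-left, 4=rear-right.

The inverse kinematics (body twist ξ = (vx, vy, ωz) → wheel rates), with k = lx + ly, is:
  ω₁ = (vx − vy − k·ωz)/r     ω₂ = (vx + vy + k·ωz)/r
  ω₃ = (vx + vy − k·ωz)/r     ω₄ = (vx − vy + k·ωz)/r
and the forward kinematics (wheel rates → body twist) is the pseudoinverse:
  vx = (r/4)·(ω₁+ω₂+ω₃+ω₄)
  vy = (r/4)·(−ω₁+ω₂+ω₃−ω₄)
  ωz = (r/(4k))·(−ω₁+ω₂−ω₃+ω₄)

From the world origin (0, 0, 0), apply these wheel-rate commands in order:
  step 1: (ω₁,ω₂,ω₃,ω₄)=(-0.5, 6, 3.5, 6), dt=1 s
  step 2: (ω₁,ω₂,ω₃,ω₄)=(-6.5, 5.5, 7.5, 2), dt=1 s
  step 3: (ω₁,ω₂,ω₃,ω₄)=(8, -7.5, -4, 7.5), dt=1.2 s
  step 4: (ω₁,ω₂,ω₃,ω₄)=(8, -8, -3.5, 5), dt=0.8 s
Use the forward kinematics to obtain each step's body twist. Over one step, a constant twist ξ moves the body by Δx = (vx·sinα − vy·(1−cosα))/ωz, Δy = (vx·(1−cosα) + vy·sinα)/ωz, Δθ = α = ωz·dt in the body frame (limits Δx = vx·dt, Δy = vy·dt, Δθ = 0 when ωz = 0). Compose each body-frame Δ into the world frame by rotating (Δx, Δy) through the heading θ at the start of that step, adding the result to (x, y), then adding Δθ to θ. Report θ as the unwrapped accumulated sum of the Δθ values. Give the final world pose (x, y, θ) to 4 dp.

step 1: ξ=(vx,vy,ωz)=(0.2812, 0.0750, 0.6250), dt=1.0 → body Δ=(0.2406, 0.1553, 0.6250) → world pose (0.2406, 0.1553, 0.6250)
step 2: ξ=(vx,vy,ωz)=(0.1594, 0.3281, 0.4514), dt=1.0 → body Δ=(0.0812, 0.3525, 0.4514) → world pose (0.1002, 0.4886, 1.0764)
step 3: ξ=(vx,vy,ωz)=(0.0750, -0.5062, -0.2778), dt=1.2 → body Δ=(-0.0120, -0.6112, -0.3333) → world pose (0.6325, 0.1881, 0.7431)
step 4: ξ=(vx,vy,ωz)=(0.0281, -0.4594, -0.5208), dt=0.8 → body Δ=(-0.0536, -0.3616, -0.4167) → world pose (0.8377, -0.1145, 0.3264)

(0.8377, -0.1145, 0.3264)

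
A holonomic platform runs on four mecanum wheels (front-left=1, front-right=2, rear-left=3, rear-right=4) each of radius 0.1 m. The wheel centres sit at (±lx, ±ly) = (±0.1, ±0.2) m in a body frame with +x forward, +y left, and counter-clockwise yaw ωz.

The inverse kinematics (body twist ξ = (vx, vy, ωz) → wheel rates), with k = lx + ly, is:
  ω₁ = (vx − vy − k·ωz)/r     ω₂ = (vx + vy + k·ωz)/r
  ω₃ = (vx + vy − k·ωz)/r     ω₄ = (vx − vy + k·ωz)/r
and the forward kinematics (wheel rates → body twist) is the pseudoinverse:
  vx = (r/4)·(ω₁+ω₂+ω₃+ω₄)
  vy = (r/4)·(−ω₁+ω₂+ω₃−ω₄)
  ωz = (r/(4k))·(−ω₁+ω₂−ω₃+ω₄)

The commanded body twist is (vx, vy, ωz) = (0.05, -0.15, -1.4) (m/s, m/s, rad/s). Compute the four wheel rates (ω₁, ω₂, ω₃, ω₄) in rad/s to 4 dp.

(6.2000, -5.2000, 3.2000, -2.2000)

k = lx + ly = 0.1 + 0.2 = 0.3000;  k·ωz = 0.3000·-1.4 = -0.4200
ω₁ (FL) = (vx − vy − k·ωz)/r = 0.6200/0.1 = 6.2000
ω₂ (FR) = (vx + vy + k·ωz)/r = -0.5200/0.1 = -5.2000
ω₃ (RL) = (vx + vy − k·ωz)/r = 0.3200/0.1 = 3.2000
ω₄ (RR) = (vx − vy + k·ωz)/r = -0.2200/0.1 = -2.2000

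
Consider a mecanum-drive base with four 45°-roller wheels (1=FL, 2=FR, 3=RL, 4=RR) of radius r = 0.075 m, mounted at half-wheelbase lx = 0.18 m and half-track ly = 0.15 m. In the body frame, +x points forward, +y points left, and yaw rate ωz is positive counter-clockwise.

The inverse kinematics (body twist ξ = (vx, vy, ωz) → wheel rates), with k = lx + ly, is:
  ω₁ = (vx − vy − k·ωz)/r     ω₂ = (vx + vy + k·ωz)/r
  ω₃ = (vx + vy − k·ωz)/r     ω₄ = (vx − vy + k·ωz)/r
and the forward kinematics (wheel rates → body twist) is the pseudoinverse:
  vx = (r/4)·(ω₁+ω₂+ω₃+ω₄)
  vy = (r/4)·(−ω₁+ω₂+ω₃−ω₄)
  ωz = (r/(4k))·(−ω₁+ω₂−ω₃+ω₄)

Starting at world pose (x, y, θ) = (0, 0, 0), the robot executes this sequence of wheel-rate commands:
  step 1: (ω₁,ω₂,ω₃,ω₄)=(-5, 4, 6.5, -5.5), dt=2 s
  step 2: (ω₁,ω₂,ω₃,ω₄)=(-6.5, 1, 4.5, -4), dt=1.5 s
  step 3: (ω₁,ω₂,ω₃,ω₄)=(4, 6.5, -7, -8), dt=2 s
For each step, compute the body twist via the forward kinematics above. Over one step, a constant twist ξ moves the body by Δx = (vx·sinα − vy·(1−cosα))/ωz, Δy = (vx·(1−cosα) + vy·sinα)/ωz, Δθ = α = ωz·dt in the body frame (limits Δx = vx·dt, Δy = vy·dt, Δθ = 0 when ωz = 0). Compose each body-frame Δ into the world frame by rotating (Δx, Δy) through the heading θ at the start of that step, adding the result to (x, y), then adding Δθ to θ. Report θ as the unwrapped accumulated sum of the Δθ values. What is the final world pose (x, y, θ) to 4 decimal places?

(0.0559, 1.4220, -0.2557)

step 1: ξ=(vx,vy,ωz)=(0.0000, 0.3937, -0.1705), dt=2.0 → body Δ=(0.1329, 0.7723, -0.3409) → world pose (0.1329, 0.7723, -0.3409)
step 2: ξ=(vx,vy,ωz)=(-0.0938, 0.3000, -0.0568), dt=1.5 → body Δ=(-0.1213, 0.4554, -0.0852) → world pose (0.1709, 1.2421, -0.4261)
step 3: ξ=(vx,vy,ωz)=(-0.0844, 0.0656, 0.0852), dt=2.0 → body Δ=(-0.1791, 0.1163, 0.1705) → world pose (0.0559, 1.4220, -0.2557)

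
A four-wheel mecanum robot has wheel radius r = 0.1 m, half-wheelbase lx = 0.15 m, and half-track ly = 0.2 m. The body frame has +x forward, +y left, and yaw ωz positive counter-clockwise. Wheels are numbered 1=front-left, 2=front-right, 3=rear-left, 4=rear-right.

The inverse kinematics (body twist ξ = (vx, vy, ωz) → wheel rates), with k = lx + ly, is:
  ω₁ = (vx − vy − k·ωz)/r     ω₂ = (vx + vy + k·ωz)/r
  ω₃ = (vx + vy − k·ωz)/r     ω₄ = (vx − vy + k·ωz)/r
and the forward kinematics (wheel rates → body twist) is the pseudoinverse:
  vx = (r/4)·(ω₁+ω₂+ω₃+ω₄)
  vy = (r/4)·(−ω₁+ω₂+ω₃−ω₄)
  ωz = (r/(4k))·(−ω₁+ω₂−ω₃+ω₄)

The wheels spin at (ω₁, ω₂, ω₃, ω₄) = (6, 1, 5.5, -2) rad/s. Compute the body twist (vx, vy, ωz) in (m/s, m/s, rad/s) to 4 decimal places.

(0.2625, 0.0625, -0.8929)

k = lx + ly = 0.15 + 0.2 = 0.3500
ω₁+ω₂+ω₃+ω₄ = 10.5000  →  vx = (0.1/4)·10.5000 = 0.2625
−ω₁+ω₂+ω₃−ω₄ = 2.5000  →  vy = (0.1/4)·2.5000 = 0.0625
−ω₁+ω₂−ω₃+ω₄ = -12.5000  →  ωz = (0.1/1.4000)·-12.5000 = -0.8929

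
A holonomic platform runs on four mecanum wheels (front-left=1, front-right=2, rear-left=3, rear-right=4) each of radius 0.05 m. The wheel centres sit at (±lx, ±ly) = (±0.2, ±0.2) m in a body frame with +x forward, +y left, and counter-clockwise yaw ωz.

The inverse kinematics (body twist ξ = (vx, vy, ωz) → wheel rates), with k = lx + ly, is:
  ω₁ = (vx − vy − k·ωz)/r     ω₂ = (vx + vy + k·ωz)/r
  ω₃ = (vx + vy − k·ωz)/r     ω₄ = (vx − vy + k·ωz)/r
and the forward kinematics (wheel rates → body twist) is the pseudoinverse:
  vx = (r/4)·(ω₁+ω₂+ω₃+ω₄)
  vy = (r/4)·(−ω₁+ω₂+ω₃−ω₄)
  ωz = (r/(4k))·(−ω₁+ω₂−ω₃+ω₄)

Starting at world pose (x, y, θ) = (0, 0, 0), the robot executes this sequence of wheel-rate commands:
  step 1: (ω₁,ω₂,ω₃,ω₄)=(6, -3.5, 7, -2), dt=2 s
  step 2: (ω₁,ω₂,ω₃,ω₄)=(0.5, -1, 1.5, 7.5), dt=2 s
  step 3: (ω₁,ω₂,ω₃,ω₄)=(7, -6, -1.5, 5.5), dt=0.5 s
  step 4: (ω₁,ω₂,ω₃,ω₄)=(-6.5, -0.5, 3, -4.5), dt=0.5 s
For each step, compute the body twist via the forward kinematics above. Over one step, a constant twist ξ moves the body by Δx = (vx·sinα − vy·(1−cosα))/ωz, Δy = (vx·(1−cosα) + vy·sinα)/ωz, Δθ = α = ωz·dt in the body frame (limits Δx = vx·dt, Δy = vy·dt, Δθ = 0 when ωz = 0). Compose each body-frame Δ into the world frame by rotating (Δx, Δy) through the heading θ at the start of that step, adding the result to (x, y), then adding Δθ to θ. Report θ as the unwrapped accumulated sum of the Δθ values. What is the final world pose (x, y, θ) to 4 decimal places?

step 1: ξ=(vx,vy,ωz)=(0.0938, -0.0063, -0.5781), dt=2.0 → body Δ=(0.1420, -0.1067, -1.1562) → world pose (0.1420, -0.1067, -1.1562)
step 2: ξ=(vx,vy,ωz)=(0.1062, -0.0938, 0.1406), dt=2.0 → body Δ=(0.2359, -0.1554, 0.2812) → world pose (0.0948, -0.3852, -0.8750)
step 3: ξ=(vx,vy,ωz)=(0.0625, -0.2500, -0.1875), dt=0.5 → body Δ=(0.0253, -0.1263, -0.0938) → world pose (0.0141, -0.4856, -0.9688)
step 4: ξ=(vx,vy,ωz)=(-0.1062, 0.1688, -0.0469), dt=0.5 → body Δ=(-0.0521, 0.0850, -0.0234) → world pose (0.0546, -0.3945, -0.9922)

(0.0546, -0.3945, -0.9922)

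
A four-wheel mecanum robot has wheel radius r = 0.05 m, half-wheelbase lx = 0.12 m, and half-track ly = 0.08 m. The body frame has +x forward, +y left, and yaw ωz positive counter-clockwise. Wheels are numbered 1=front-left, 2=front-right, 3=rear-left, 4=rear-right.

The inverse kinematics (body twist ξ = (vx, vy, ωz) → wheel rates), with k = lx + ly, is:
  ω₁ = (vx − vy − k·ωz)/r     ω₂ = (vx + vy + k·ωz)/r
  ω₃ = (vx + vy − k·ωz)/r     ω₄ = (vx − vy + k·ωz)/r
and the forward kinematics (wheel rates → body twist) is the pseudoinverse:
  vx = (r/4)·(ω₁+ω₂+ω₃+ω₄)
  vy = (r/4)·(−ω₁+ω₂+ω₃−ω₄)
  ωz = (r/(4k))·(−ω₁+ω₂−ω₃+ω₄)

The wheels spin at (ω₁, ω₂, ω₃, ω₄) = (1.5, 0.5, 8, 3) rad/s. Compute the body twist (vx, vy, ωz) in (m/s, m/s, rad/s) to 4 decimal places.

k = lx + ly = 0.12 + 0.08 = 0.2000
ω₁+ω₂+ω₃+ω₄ = 13.0000  →  vx = (0.05/4)·13.0000 = 0.1625
−ω₁+ω₂+ω₃−ω₄ = 4.0000  →  vy = (0.05/4)·4.0000 = 0.0500
−ω₁+ω₂−ω₃+ω₄ = -6.0000  →  ωz = (0.05/0.8000)·-6.0000 = -0.3750

(0.1625, 0.0500, -0.3750)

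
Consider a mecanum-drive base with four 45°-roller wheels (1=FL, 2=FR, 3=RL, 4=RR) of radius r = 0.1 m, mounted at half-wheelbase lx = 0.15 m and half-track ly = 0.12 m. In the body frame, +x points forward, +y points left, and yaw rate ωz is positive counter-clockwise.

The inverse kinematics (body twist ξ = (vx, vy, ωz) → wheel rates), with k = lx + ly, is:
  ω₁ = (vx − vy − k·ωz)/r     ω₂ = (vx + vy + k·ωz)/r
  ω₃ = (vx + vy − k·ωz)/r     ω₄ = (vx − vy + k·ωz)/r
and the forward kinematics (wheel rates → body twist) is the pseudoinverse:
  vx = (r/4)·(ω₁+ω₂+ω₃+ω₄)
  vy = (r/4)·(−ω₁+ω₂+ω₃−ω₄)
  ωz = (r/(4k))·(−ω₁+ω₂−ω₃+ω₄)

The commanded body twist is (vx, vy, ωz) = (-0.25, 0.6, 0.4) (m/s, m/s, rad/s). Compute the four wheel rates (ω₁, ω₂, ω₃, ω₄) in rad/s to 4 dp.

(-9.5800, 4.5800, 2.4200, -7.4200)

k = lx + ly = 0.15 + 0.12 = 0.2700;  k·ωz = 0.2700·0.4 = 0.1080
ω₁ (FL) = (vx − vy − k·ωz)/r = -0.9580/0.1 = -9.5800
ω₂ (FR) = (vx + vy + k·ωz)/r = 0.4580/0.1 = 4.5800
ω₃ (RL) = (vx + vy − k·ωz)/r = 0.2420/0.1 = 2.4200
ω₄ (RR) = (vx − vy + k·ωz)/r = -0.7420/0.1 = -7.4200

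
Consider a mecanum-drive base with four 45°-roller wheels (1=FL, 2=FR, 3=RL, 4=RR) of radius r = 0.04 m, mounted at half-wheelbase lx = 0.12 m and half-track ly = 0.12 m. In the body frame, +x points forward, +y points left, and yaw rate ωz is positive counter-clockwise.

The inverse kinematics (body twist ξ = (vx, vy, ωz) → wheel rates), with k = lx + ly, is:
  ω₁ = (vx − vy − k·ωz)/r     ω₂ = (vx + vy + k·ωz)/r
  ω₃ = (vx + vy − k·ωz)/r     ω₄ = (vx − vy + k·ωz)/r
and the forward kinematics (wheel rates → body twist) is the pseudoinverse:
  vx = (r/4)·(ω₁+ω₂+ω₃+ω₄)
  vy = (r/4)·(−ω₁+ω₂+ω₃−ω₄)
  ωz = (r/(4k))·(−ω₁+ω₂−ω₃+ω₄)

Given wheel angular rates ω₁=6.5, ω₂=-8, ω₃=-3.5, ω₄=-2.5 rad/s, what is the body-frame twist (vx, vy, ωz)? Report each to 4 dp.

(-0.0750, -0.1550, -0.5625)

k = lx + ly = 0.12 + 0.12 = 0.2400
ω₁+ω₂+ω₃+ω₄ = -7.5000  →  vx = (0.04/4)·-7.5000 = -0.0750
−ω₁+ω₂+ω₃−ω₄ = -15.5000  →  vy = (0.04/4)·-15.5000 = -0.1550
−ω₁+ω₂−ω₃+ω₄ = -13.5000  →  ωz = (0.04/0.9600)·-13.5000 = -0.5625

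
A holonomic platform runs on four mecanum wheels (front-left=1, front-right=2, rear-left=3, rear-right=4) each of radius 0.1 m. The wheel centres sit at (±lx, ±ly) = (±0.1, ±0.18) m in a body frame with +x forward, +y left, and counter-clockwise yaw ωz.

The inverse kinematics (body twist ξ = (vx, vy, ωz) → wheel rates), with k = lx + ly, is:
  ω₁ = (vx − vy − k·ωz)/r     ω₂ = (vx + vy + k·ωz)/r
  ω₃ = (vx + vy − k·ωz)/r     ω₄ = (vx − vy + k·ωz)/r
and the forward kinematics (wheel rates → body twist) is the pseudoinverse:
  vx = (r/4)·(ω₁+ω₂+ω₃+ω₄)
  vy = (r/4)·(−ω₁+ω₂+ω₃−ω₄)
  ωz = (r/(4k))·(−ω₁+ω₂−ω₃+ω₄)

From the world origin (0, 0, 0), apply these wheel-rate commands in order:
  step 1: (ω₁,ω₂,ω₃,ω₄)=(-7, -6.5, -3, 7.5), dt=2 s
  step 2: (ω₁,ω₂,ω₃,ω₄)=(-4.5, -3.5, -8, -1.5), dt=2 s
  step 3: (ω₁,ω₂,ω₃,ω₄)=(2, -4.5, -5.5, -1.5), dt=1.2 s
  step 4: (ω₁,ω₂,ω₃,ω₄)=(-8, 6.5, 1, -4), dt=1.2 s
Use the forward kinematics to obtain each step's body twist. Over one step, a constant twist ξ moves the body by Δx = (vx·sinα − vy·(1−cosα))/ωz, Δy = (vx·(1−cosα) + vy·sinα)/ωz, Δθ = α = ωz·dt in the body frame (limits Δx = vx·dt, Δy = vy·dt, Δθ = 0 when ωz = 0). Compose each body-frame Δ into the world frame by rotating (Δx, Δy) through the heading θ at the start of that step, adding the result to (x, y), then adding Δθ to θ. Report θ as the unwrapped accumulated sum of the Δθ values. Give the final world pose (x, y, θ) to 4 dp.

(1.5870, -0.8661, 4.0536)

step 1: ξ=(vx,vy,ωz)=(-0.2250, -0.2500, 0.9821), dt=2.0 → body Δ=(0.1406, -0.5520, 1.9643) → world pose (0.1406, -0.5520, 1.9643)
step 2: ξ=(vx,vy,ωz)=(-0.4375, -0.1375, 0.6696), dt=2.0 → body Δ=(-0.4777, -0.7033, 1.3393) → world pose (0.9732, -0.7235, 3.3036)
step 3: ξ=(vx,vy,ωz)=(-0.2375, -0.2625, -0.2232), dt=1.2 → body Δ=(-0.3235, -0.2733, -0.2679) → world pose (1.2485, -0.4016, 3.0357)
step 4: ξ=(vx,vy,ωz)=(-0.1125, 0.4875, 0.8482), dt=1.2 → body Δ=(-0.3858, 0.4261, 1.0179) → world pose (1.5870, -0.8661, 4.0536)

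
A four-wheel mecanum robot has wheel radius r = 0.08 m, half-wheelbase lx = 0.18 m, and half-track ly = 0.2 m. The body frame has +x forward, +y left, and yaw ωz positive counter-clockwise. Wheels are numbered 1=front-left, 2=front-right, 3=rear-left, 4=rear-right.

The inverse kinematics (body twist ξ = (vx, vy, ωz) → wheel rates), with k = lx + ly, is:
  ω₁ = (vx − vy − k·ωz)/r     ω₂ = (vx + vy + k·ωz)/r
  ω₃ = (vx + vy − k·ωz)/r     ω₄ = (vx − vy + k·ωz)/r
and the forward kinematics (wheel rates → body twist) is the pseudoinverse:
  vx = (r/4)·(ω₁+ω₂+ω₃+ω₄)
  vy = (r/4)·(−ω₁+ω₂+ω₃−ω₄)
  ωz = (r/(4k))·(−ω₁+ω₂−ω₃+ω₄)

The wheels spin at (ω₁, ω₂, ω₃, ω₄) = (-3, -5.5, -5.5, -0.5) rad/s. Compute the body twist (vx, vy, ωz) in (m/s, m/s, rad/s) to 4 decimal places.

(-0.2900, -0.1500, 0.1316)

k = lx + ly = 0.18 + 0.2 = 0.3800
ω₁+ω₂+ω₃+ω₄ = -14.5000  →  vx = (0.08/4)·-14.5000 = -0.2900
−ω₁+ω₂+ω₃−ω₄ = -7.5000  →  vy = (0.08/4)·-7.5000 = -0.1500
−ω₁+ω₂−ω₃+ω₄ = 2.5000  →  ωz = (0.08/1.5200)·2.5000 = 0.1316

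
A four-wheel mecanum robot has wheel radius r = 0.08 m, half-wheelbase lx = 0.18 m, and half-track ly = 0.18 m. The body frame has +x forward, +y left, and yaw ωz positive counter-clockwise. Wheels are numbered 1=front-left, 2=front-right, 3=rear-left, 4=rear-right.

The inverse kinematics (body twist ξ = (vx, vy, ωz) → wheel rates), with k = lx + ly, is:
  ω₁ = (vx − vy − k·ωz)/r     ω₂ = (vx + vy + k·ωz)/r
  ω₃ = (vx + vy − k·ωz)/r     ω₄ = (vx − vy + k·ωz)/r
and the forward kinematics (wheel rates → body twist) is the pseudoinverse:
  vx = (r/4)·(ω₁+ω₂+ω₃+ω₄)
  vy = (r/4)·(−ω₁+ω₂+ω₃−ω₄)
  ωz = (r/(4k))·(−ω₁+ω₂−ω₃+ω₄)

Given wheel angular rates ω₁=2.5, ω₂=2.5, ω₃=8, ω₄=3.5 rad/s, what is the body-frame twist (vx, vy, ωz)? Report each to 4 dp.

(0.3300, 0.0900, -0.2500)

k = lx + ly = 0.18 + 0.18 = 0.3600
ω₁+ω₂+ω₃+ω₄ = 16.5000  →  vx = (0.08/4)·16.5000 = 0.3300
−ω₁+ω₂+ω₃−ω₄ = 4.5000  →  vy = (0.08/4)·4.5000 = 0.0900
−ω₁+ω₂−ω₃+ω₄ = -4.5000  →  ωz = (0.08/1.4400)·-4.5000 = -0.2500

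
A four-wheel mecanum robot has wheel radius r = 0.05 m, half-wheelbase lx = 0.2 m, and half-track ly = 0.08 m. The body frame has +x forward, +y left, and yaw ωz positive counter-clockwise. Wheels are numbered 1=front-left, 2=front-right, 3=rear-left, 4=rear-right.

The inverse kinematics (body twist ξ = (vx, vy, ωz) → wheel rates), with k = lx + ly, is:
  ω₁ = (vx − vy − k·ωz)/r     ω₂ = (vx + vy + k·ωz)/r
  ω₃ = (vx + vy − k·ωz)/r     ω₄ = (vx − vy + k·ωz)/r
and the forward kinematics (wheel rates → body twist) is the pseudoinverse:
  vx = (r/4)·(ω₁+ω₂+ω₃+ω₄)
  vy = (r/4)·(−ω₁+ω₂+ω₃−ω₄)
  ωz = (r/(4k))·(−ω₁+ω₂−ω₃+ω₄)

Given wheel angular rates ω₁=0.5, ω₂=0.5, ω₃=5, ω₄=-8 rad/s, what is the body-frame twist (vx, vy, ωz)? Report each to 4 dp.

k = lx + ly = 0.2 + 0.08 = 0.2800
ω₁+ω₂+ω₃+ω₄ = -2.0000  →  vx = (0.05/4)·-2.0000 = -0.0250
−ω₁+ω₂+ω₃−ω₄ = 13.0000  →  vy = (0.05/4)·13.0000 = 0.1625
−ω₁+ω₂−ω₃+ω₄ = -13.0000  →  ωz = (0.05/1.1200)·-13.0000 = -0.5804

(-0.0250, 0.1625, -0.5804)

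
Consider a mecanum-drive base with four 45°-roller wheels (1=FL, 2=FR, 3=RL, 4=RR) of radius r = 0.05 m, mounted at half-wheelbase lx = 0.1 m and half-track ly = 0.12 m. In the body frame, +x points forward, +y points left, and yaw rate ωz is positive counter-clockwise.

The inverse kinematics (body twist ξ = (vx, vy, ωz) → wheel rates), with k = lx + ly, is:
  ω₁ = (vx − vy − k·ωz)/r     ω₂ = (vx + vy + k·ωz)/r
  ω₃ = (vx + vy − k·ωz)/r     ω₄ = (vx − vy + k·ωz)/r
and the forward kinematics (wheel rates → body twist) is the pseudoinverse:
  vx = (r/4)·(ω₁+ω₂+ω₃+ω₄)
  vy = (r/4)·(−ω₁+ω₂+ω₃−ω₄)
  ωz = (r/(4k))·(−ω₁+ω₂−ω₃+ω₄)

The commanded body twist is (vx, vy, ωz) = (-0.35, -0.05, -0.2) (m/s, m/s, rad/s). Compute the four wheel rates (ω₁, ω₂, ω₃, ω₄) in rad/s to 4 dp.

k = lx + ly = 0.1 + 0.12 = 0.2200;  k·ωz = 0.2200·-0.2 = -0.0440
ω₁ (FL) = (vx − vy − k·ωz)/r = -0.2560/0.05 = -5.1200
ω₂ (FR) = (vx + vy + k·ωz)/r = -0.4440/0.05 = -8.8800
ω₃ (RL) = (vx + vy − k·ωz)/r = -0.3560/0.05 = -7.1200
ω₄ (RR) = (vx − vy + k·ωz)/r = -0.3440/0.05 = -6.8800

(-5.1200, -8.8800, -7.1200, -6.8800)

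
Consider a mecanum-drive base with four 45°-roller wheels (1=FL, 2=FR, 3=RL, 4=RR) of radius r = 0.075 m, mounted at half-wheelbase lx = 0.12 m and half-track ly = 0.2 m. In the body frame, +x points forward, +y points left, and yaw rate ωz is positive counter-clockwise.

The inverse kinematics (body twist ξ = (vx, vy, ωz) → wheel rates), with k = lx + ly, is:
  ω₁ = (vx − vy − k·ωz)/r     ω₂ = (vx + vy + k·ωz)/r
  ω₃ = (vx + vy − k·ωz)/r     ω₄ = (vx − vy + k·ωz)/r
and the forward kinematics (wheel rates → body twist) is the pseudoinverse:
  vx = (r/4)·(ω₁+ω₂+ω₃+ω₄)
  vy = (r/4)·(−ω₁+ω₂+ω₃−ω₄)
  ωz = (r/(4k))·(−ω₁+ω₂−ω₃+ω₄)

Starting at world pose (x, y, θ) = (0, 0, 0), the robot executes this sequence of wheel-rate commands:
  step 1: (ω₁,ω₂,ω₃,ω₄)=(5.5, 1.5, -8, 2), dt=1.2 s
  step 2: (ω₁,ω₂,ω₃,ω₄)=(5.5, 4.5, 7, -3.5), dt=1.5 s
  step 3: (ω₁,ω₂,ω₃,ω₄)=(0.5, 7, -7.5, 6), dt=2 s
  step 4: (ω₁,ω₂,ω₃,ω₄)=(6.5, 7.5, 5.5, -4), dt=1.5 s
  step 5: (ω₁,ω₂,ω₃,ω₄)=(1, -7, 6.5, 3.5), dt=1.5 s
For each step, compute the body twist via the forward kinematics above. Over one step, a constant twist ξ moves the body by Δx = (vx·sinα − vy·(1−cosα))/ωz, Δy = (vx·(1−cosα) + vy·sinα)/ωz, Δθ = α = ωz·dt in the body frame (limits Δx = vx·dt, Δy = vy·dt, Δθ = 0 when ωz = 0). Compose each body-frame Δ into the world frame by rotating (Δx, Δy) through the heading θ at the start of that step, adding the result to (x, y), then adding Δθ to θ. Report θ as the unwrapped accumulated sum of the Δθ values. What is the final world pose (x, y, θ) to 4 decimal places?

step 1: ξ=(vx,vy,ωz)=(0.0187, -0.2625, 0.3516), dt=1.2 → body Δ=(0.0873, -0.3011, 0.4219) → world pose (0.0873, -0.3011, 0.4219)
step 2: ξ=(vx,vy,ωz)=(0.2531, 0.1781, -0.6738), dt=1.5 → body Δ=(0.4422, 0.0479, -1.0107) → world pose (0.4711, -0.0763, -0.5889)
step 3: ξ=(vx,vy,ωz)=(0.1125, -0.1312, 1.1719), dt=2.0 → body Δ=(0.2589, 0.0829, 2.3438) → world pose (0.7324, -0.1512, 1.7549)
step 4: ξ=(vx,vy,ωz)=(0.2906, 0.1969, -0.4980), dt=1.5 → body Δ=(0.5018, 0.1132, -0.7471) → world pose (0.5293, 0.3213, 1.0078)
step 5: ξ=(vx,vy,ωz)=(0.0750, -0.0938, -0.6445), dt=1.5 → body Δ=(0.0329, -0.1700, -0.9668) → world pose (0.6907, 0.2585, 0.0410)

(0.6907, 0.2585, 0.0410)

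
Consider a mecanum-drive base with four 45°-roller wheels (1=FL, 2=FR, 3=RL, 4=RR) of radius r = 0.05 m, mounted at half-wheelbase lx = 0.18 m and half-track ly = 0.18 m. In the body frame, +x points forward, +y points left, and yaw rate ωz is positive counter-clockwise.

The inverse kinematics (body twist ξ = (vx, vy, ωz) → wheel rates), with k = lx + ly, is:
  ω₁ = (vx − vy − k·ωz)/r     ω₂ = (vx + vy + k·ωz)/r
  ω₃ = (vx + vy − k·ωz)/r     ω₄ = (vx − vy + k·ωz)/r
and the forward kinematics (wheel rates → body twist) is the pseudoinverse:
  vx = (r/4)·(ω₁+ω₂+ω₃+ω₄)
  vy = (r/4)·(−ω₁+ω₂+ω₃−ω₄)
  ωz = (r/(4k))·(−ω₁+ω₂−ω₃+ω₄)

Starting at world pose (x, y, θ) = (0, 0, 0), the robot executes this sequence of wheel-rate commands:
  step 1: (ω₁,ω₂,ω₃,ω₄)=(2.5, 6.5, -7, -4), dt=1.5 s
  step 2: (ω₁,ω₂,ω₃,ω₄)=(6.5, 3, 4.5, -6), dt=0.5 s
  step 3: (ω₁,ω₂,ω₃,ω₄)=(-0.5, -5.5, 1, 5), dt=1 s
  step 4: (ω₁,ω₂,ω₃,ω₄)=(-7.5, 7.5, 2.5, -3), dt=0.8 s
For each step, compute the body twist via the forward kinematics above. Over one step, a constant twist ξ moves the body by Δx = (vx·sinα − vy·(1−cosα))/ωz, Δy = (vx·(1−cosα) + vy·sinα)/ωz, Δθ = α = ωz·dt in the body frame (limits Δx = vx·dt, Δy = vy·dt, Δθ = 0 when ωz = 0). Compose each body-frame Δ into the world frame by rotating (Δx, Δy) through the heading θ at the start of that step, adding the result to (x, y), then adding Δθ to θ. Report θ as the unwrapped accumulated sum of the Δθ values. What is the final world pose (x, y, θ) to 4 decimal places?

(-0.0397, 0.1525, 0.3507)

step 1: ξ=(vx,vy,ωz)=(-0.0250, 0.0125, 0.2431), dt=1.5 → body Δ=(-0.0401, 0.0116, 0.3646) → world pose (-0.0401, 0.0116, 0.3646)
step 2: ξ=(vx,vy,ωz)=(0.1000, 0.0875, -0.4861), dt=0.5 → body Δ=(0.0548, 0.0373, -0.2431) → world pose (-0.0021, 0.0659, 0.1215)
step 3: ξ=(vx,vy,ωz)=(0.0000, -0.1125, -0.0347), dt=1.0 → body Δ=(-0.0020, -0.1125, -0.0347) → world pose (0.0095, -0.0459, 0.0868)
step 4: ξ=(vx,vy,ωz)=(-0.0063, 0.2562, 0.3299), dt=0.8 → body Δ=(-0.0318, 0.2020, 0.2639) → world pose (-0.0397, 0.1525, 0.3507)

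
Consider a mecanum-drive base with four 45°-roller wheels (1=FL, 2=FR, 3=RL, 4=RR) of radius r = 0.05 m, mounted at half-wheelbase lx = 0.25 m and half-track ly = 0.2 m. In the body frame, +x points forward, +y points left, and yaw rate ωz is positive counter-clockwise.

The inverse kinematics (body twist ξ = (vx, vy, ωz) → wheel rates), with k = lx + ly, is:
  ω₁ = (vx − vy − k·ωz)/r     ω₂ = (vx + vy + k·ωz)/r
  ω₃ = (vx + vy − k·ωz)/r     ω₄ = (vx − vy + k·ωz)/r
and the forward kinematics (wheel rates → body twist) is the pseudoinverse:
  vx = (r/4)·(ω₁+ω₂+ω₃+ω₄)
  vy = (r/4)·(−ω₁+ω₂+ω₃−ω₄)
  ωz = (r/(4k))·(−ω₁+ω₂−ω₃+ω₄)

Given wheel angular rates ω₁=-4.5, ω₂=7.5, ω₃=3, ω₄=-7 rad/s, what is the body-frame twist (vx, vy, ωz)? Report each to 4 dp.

k = lx + ly = 0.25 + 0.2 = 0.4500
ω₁+ω₂+ω₃+ω₄ = -1.0000  →  vx = (0.05/4)·-1.0000 = -0.0125
−ω₁+ω₂+ω₃−ω₄ = 22.0000  →  vy = (0.05/4)·22.0000 = 0.2750
−ω₁+ω₂−ω₃+ω₄ = 2.0000  →  ωz = (0.05/1.8000)·2.0000 = 0.0556

(-0.0125, 0.2750, 0.0556)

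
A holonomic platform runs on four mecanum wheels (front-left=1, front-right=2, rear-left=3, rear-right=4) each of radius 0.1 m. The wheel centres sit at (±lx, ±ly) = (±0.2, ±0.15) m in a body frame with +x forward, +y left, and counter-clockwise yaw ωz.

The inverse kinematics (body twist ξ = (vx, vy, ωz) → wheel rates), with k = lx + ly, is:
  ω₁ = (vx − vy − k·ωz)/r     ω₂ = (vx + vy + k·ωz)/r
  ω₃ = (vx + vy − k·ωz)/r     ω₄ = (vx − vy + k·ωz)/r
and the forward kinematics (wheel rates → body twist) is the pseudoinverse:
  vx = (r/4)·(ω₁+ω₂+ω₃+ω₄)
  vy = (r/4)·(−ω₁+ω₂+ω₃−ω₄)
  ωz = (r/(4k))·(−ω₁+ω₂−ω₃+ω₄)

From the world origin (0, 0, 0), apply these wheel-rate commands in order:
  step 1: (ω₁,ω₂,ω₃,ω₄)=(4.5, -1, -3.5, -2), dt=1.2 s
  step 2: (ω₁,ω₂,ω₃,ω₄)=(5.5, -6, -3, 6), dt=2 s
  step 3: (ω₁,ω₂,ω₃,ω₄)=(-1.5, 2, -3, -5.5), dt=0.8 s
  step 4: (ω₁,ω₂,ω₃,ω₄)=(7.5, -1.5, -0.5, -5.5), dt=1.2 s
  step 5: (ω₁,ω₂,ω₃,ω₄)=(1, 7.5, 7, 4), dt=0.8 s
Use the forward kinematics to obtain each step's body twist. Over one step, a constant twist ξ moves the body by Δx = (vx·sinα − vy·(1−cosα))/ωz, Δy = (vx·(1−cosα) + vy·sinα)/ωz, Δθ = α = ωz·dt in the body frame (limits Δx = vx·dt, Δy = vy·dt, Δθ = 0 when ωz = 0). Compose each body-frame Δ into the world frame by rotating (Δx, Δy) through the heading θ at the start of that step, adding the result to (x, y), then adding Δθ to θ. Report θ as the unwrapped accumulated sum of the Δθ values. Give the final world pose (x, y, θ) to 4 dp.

(-0.5318, -1.4007, -1.6429)

step 1: ξ=(vx,vy,ωz)=(-0.0500, -0.1750, -0.2857), dt=1.2 → body Δ=(-0.0945, -0.1957, -0.3429) → world pose (-0.0945, -0.1957, -0.3429)
step 2: ξ=(vx,vy,ωz)=(0.0625, -0.5125, -0.1786), dt=2.0 → body Δ=(-0.0587, -1.0254, -0.3571) → world pose (-0.4945, -1.1417, -0.7000)
step 3: ξ=(vx,vy,ωz)=(-0.2000, 0.1500, 0.0714), dt=0.8 → body Δ=(-0.1633, 0.1154, 0.0571) → world pose (-0.5451, -0.9483, -0.6429)
step 4: ξ=(vx,vy,ωz)=(0.0000, -0.1000, -1.0000), dt=1.2 → body Δ=(-0.0638, -0.0932, -1.2000) → world pose (-0.6521, -0.9846, -1.8429)
step 5: ξ=(vx,vy,ωz)=(0.4875, 0.2375, 0.2500), dt=0.8 → body Δ=(0.3685, 0.2276, 0.2000) → world pose (-0.5318, -1.4007, -1.6429)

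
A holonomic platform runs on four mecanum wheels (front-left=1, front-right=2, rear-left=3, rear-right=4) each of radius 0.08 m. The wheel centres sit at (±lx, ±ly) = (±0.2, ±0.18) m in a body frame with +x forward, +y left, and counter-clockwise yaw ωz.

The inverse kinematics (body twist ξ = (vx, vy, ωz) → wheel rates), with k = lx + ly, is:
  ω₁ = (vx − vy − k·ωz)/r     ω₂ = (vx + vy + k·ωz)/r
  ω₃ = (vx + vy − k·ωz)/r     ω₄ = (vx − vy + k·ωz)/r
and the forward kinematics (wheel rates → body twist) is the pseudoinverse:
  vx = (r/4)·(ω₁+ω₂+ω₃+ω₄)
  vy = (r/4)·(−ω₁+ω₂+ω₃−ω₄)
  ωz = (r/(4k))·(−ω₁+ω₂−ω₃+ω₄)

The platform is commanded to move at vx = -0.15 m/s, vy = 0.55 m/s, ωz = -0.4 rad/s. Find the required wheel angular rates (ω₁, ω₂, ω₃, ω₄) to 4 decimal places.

(-6.8500, 3.1000, 6.9000, -10.6500)

k = lx + ly = 0.2 + 0.18 = 0.3800;  k·ωz = 0.3800·-0.4 = -0.1520
ω₁ (FL) = (vx − vy − k·ωz)/r = -0.5480/0.08 = -6.8500
ω₂ (FR) = (vx + vy + k·ωz)/r = 0.2480/0.08 = 3.1000
ω₃ (RL) = (vx + vy − k·ωz)/r = 0.5520/0.08 = 6.9000
ω₄ (RR) = (vx − vy + k·ωz)/r = -0.8520/0.08 = -10.6500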